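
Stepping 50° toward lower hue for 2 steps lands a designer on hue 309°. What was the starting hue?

2 steps of 50° (toward lower hue) give a net shift of −100°.
Start = end − shift: 309 + 100 = 409 → 409 − 360 = 49°

49°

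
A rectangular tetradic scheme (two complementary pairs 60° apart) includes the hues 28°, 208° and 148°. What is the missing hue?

A rectangular tetradic uses two complementary pairs 60° apart: offsets 0°, 60°, 180°, 240°.
Among {28°, 148°, 208°}, 208° and 28° are a 180° pair.
The remaining hue 148° needs its own complement: 148 + 180 = 328°

328°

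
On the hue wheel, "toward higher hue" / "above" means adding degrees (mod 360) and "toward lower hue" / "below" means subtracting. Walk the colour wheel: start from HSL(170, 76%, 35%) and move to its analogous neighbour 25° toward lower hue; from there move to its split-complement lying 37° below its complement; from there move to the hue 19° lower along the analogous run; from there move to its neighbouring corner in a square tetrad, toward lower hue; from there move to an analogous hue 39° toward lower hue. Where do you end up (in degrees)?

−25° (analog 25° ↓): 170 − 25 = 145°
+143° (split-comp 37° ↓): 145 + 143 = 288°
−19° (analog 19° ↓): 288 − 19 = 269°
−90° (square ↓): 269 − 90 = 179°
−39° (analog 39° ↓): 179 − 39 = 140°

140°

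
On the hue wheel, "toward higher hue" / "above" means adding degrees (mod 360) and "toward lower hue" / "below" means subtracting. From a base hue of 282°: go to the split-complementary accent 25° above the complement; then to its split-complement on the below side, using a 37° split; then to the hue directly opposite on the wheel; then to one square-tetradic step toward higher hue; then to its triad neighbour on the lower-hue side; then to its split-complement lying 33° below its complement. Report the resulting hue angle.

282 + 205 = 487 → 487 − 360 = 127°   (split-comp 25° ↑)
127 + 143 = 270°   (split-comp 37° ↓)
270 + 180 = 450 → 450 − 360 = 90°   (complement)
90 + 90 = 180°   (square ↑)
180 − 120 = 60°   (triadic ↓)
60 + 147 = 207°   (split-comp 33° ↓)

207°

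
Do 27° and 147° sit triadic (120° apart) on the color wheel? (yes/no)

yes

Angular distance: |27 − 147| = 120 = 120°.
Triadic (120° apart) requires 120°.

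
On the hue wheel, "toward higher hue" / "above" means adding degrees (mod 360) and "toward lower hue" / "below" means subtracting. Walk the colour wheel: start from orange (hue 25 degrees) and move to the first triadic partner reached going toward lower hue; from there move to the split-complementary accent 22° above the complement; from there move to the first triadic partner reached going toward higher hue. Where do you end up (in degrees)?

−120° (triadic ↓): 25 − 120 = -95 → -95 + 360 = 265°
+202° (split-comp 22° ↑): 265 + 202 = 467 → 467 − 360 = 107°
+120° (triadic ↑): 107 + 120 = 227°

227°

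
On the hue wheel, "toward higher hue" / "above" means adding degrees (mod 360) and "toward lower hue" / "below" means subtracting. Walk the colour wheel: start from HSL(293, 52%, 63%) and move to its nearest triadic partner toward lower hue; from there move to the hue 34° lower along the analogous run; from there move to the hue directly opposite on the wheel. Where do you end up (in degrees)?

293 − 120 = 173°   (triadic ↓)
173 − 34 = 139°   (analog 34° ↓)
139 + 180 = 319°   (complement)

319°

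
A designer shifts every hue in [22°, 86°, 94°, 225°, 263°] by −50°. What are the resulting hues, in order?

332°, 36°, 44°, 175°, 213°

22 − 50 = -28 → -28 + 360 = 332°
86 − 50 = 36°
94 − 50 = 44°
225 − 50 = 175°
263 − 50 = 213°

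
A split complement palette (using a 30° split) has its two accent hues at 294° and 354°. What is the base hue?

144°

The accents sit 30° either side of the complement, so the complement is their short-arc midpoint on the wheel.
Short-arc midpoint of 294° and 354°: 324°.
Base is 180° from the complement: 324 − 180 = 144°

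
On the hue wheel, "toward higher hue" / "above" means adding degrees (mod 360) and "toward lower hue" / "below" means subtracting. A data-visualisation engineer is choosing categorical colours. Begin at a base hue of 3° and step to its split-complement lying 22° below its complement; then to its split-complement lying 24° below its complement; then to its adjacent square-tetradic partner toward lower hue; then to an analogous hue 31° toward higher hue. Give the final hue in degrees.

+158° (split-comp 22° ↓): 3 + 158 = 161°
+156° (split-comp 24° ↓): 161 + 156 = 317°
−90° (square ↓): 317 − 90 = 227°
+31° (analog 31° ↑): 227 + 31 = 258°

258°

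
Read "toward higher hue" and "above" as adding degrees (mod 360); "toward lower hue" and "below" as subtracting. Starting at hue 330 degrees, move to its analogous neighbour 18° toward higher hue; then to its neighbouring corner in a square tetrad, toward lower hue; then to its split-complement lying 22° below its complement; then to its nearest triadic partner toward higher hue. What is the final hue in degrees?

+18° (analog 18° ↑): 330 + 18 = 348°
−90° (square ↓): 348 − 90 = 258°
+158° (split-comp 22° ↓): 258 + 158 = 416 → 416 − 360 = 56°
+120° (triadic ↑): 56 + 120 = 176°

176°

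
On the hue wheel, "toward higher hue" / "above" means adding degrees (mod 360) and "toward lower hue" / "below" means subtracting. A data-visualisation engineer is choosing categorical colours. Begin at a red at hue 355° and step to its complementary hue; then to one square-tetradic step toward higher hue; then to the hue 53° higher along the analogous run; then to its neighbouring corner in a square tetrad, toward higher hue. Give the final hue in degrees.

complement +180°: 355 + 180 = 535 → 535 − 360 = 175°
square ↑ +90°: 175 + 90 = 265°
analog 53° ↑ +53°: 265 + 53 = 318°
square ↑ +90°: 318 + 90 = 408 → 408 − 360 = 48°

48°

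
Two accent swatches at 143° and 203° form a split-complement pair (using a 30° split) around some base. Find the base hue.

353°

The accents sit 30° either side of the complement, so the complement is their short-arc midpoint on the wheel.
Short-arc midpoint of 143° and 203°: 173°.
Base is 180° from the complement: 173 − 180 = -7 → -7 + 360 = 353°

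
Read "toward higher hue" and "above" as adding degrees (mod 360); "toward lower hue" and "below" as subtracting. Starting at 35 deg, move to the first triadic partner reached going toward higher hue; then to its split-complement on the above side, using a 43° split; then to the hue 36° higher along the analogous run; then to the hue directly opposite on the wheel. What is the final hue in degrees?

+120° (triadic ↑): 35 + 120 = 155°
+223° (split-comp 43° ↑): 155 + 223 = 378 → 378 − 360 = 18°
+36° (analog 36° ↑): 18 + 36 = 54°
+180° (complement): 54 + 180 = 234°

234°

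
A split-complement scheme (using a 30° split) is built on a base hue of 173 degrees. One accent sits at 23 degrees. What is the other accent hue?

Split-complementary hues sit 30° either side of the complement.
Complement of the base 173°: 173 + 180 = 353°
The given accent 23° is 30° one side of 353°; the other accent sits 30° the other side: 353 − 30 = 323°

323°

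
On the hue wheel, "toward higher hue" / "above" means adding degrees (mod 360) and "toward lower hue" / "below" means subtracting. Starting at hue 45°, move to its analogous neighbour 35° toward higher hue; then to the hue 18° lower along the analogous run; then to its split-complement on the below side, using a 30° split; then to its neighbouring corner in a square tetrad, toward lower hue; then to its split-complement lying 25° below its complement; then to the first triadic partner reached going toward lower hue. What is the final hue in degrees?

analog 35° ↑ +35°: 45 + 35 = 80°
analog 18° ↓ −18°: 80 − 18 = 62°
split-comp 30° ↓ +150°: 62 + 150 = 212°
square ↓ −90°: 212 − 90 = 122°
split-comp 25° ↓ +155°: 122 + 155 = 277°
triadic ↓ −120°: 277 − 120 = 157°

157°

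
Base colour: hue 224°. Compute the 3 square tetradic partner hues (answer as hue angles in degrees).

314°, 44° and 134°

224 + 90 = 314°
224 + 180 = 404 → 404 − 360 = 44°
224 + 270 = 494 → 494 − 360 = 134°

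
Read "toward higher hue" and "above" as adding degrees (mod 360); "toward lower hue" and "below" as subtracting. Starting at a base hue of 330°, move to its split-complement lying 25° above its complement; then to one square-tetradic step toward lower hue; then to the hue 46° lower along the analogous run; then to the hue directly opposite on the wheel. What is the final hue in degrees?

219°

split-comp 25° ↑ +205°: 330 + 205 = 535 → 535 − 360 = 175°
square ↓ −90°: 175 − 90 = 85°
analog 46° ↓ −46°: 85 − 46 = 39°
complement +180°: 39 + 180 = 219°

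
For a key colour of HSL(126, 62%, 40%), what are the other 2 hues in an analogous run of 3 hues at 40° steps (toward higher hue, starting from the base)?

126 + 40 = 166°
126 + 80 = 206°

166° and 206°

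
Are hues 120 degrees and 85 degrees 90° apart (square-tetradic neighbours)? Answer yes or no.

no

Angular distance: |120 − 85| = 35 = 35°.
90° apart (square-tetradic neighbours) requires 90°.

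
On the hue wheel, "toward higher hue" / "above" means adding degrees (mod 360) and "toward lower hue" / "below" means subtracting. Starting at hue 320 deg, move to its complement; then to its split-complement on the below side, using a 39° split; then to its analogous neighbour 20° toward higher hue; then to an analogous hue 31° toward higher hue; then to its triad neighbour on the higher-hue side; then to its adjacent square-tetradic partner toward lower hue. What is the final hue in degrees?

2°

complement +180°: 320 + 180 = 500 → 500 − 360 = 140°
split-comp 39° ↓ +141°: 140 + 141 = 281°
analog 20° ↑ +20°: 281 + 20 = 301°
analog 31° ↑ +31°: 301 + 31 = 332°
triadic ↑ +120°: 332 + 120 = 452 → 452 − 360 = 92°
square ↓ −90°: 92 − 90 = 2°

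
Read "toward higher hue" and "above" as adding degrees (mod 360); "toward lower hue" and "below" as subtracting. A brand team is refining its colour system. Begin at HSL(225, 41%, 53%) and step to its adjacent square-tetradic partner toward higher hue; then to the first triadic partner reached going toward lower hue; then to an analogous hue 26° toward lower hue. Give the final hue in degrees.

169°

225 + 90 = 315°   (square ↑)
315 − 120 = 195°   (triadic ↓)
195 − 26 = 169°   (analog 26° ↓)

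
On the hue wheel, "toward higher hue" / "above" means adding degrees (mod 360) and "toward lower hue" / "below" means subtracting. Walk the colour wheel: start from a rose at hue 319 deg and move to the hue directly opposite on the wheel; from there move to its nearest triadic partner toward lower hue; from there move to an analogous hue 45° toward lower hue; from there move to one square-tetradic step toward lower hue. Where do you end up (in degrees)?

319 + 180 = 499 → 499 − 360 = 139°   (complement)
139 − 120 = 19°   (triadic ↓)
19 − 45 = -26 → -26 + 360 = 334°   (analog 45° ↓)
334 − 90 = 244°   (square ↓)

244°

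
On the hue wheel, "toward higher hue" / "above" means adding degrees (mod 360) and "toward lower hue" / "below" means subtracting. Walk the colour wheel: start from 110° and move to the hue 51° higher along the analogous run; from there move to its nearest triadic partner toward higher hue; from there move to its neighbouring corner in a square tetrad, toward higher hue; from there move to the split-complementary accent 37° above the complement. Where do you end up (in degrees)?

228°

110 + 51 = 161°   (analog 51° ↑)
161 + 120 = 281°   (triadic ↑)
281 + 90 = 371 → 371 − 360 = 11°   (square ↑)
11 + 217 = 228°   (split-comp 37° ↑)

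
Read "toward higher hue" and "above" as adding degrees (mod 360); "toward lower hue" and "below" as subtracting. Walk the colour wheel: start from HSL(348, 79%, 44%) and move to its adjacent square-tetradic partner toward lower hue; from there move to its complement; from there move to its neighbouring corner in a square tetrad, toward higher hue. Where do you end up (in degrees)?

348 − 90 = 258°   (square ↓)
258 + 180 = 438 → 438 − 360 = 78°   (complement)
78 + 90 = 168°   (square ↑)

168°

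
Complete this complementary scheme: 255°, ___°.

75°

The complement sits 180° across the wheel.
The full set through 255° is {75°, 255°}.
Given {255°}, the missing hue is 75°.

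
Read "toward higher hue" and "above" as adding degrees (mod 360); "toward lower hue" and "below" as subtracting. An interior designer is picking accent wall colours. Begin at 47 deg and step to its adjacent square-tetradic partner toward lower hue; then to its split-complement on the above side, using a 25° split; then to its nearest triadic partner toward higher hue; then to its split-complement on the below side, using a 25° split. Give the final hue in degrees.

−90° (square ↓): 47 − 90 = -43 → -43 + 360 = 317°
+205° (split-comp 25° ↑): 317 + 205 = 522 → 522 − 360 = 162°
+120° (triadic ↑): 162 + 120 = 282°
+155° (split-comp 25° ↓): 282 + 155 = 437 → 437 − 360 = 77°

77°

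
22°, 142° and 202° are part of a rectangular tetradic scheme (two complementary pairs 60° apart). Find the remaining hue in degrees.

322°

A rectangular tetradic uses two complementary pairs 60° apart: offsets 0°, 60°, 180°, 240°.
Among {22°, 142°, 202°}, 202° and 22° are a 180° pair.
The remaining hue 142° needs its own complement: 142 + 180 = 322°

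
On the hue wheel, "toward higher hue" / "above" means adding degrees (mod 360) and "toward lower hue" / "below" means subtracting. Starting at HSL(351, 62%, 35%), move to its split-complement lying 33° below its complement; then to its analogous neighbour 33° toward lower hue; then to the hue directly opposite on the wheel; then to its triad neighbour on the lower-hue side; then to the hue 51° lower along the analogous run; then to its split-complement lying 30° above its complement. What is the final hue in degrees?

324°

+147° (split-comp 33° ↓): 351 + 147 = 498 → 498 − 360 = 138°
−33° (analog 33° ↓): 138 − 33 = 105°
+180° (complement): 105 + 180 = 285°
−120° (triadic ↓): 285 − 120 = 165°
−51° (analog 51° ↓): 165 − 51 = 114°
+210° (split-comp 30° ↑): 114 + 210 = 324°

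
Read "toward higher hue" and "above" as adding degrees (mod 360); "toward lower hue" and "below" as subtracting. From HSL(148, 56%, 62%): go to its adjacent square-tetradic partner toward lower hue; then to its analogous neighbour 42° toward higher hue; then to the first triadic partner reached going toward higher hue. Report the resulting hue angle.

148 − 90 = 58°   (square ↓)
58 + 42 = 100°   (analog 42° ↑)
100 + 120 = 220°   (triadic ↑)

220°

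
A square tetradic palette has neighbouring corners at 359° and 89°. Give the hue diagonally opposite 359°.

179°

A square tetradic scheme places four hues 90° apart; opposite corners are 180° apart.
359 + 180 = 539 → 539 − 360 = 179°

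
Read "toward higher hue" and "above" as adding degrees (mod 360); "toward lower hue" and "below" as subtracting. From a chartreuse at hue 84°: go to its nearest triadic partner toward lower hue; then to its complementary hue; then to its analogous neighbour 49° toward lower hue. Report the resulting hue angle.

triadic ↓ −120°: 84 − 120 = -36 → -36 + 360 = 324°
complement +180°: 324 + 180 = 504 → 504 − 360 = 144°
analog 49° ↓ −49°: 144 − 49 = 95°

95°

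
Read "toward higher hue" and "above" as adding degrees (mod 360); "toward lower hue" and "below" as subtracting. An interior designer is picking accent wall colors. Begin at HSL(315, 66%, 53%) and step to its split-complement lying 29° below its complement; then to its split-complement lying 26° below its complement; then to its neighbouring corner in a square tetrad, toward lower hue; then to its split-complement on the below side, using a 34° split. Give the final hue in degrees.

+151° (split-comp 29° ↓): 315 + 151 = 466 → 466 − 360 = 106°
+154° (split-comp 26° ↓): 106 + 154 = 260°
−90° (square ↓): 260 − 90 = 170°
+146° (split-comp 34° ↓): 170 + 146 = 316°

316°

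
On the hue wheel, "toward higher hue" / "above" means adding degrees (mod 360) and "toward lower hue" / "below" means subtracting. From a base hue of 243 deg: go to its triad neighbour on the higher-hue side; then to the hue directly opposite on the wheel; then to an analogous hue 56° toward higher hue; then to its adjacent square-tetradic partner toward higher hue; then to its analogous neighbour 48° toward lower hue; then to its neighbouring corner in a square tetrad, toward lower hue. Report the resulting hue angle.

191°

triadic ↑ +120°: 243 + 120 = 363 → 363 − 360 = 3°
complement +180°: 3 + 180 = 183°
analog 56° ↑ +56°: 183 + 56 = 239°
square ↑ +90°: 239 + 90 = 329°
analog 48° ↓ −48°: 329 − 48 = 281°
square ↓ −90°: 281 − 90 = 191°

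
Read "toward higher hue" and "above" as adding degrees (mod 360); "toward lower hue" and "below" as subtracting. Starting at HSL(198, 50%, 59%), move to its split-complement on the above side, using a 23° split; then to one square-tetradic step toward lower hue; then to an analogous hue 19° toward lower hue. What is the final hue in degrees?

292°

split-comp 23° ↑ +203°: 198 + 203 = 401 → 401 − 360 = 41°
square ↓ −90°: 41 − 90 = -49 → -49 + 360 = 311°
analog 19° ↓ −19°: 311 − 19 = 292°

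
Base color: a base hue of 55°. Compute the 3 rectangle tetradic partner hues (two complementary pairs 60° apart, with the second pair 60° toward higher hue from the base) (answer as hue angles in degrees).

115°, 235°, and 295°

A rectangular tetradic uses two complementary pairs 60° apart: offsets 0°, 60°, 180°, 240°.
55 + 60 = 115°
55 + 180 = 235°
55 + 240 = 295°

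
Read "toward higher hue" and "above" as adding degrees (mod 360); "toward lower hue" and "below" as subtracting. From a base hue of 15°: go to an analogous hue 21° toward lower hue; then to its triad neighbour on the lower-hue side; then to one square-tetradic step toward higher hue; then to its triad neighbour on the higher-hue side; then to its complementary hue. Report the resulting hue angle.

264°

−21° (analog 21° ↓): 15 − 21 = -6 → -6 + 360 = 354°
−120° (triadic ↓): 354 − 120 = 234°
+90° (square ↑): 234 + 90 = 324°
+120° (triadic ↑): 324 + 120 = 444 → 444 − 360 = 84°
+180° (complement): 84 + 180 = 264°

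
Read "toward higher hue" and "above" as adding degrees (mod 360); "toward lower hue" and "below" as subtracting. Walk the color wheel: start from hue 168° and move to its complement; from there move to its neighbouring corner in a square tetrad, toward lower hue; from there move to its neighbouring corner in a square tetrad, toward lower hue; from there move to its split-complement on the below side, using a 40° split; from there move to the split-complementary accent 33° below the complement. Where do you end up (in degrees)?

95°

complement +180°: 168 + 180 = 348°
square ↓ −90°: 348 − 90 = 258°
square ↓ −90°: 258 − 90 = 168°
split-comp 40° ↓ +140°: 168 + 140 = 308°
split-comp 33° ↓ +147°: 308 + 147 = 455 → 455 − 360 = 95°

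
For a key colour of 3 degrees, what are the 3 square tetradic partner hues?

3 + 90 = 93°
3 + 180 = 183°
3 + 270 = 273°

93°, 183° and 273°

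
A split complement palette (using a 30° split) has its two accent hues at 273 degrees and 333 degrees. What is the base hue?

The accents sit 30° either side of the complement, so the complement is their short-arc midpoint on the wheel.
Short-arc midpoint of 273° and 333°: 303°.
Base is 180° from the complement: 303 − 180 = 123°

123°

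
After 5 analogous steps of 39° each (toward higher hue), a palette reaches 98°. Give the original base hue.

263°

5 steps of 39° (toward higher hue) give a net shift of +195°.
Start = end − shift: 98 − 195 = -97 → -97 + 360 = 263°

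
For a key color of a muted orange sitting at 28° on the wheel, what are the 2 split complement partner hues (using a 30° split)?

Split-complementary hues sit 30° either side of the complement.
Complement of 28°: 28 + 180 = 208°
208 − 30 = 178°
208 + 30 = 238°

178° and 238°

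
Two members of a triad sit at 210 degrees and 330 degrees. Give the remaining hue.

90°

A triad spaces three hues 120° apart.
The full set is {90°, 210°, 330°}.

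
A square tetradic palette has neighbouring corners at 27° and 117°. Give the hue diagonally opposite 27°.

207°

A square tetradic scheme places four hues 90° apart; opposite corners are 180° apart.
27 + 180 = 207°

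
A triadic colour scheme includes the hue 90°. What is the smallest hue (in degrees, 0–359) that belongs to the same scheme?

90°

A triad places three hues 120° apart.
The full set through 90° is {90°, 210°, 330°}.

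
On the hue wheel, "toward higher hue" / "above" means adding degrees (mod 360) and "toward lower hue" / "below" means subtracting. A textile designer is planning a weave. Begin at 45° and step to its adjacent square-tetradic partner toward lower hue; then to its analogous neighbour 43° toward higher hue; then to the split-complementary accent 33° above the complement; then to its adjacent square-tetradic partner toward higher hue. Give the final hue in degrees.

301°

square ↓ −90°: 45 − 90 = -45 → -45 + 360 = 315°
analog 43° ↑ +43°: 315 + 43 = 358°
split-comp 33° ↑ +213°: 358 + 213 = 571 → 571 − 360 = 211°
square ↑ +90°: 211 + 90 = 301°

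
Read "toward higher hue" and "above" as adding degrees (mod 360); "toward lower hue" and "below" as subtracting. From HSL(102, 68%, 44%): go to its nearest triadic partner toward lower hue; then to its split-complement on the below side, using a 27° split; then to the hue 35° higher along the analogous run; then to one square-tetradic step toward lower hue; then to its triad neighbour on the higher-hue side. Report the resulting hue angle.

triadic ↓ −120°: 102 − 120 = -18 → -18 + 360 = 342°
split-comp 27° ↓ +153°: 342 + 153 = 495 → 495 − 360 = 135°
analog 35° ↑ +35°: 135 + 35 = 170°
square ↓ −90°: 170 − 90 = 80°
triadic ↑ +120°: 80 + 120 = 200°

200°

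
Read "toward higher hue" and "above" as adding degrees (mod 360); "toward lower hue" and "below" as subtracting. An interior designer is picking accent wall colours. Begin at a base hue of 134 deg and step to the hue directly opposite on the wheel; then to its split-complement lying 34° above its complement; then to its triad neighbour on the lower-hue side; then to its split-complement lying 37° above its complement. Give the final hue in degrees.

134 + 180 = 314°   (complement)
314 + 214 = 528 → 528 − 360 = 168°   (split-comp 34° ↑)
168 − 120 = 48°   (triadic ↓)
48 + 217 = 265°   (split-comp 37° ↑)

265°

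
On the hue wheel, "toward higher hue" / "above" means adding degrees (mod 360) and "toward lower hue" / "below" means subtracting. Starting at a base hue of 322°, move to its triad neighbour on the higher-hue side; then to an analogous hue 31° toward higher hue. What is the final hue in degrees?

113°

322 + 120 = 442 → 442 − 360 = 82°   (triadic ↑)
82 + 31 = 113°   (analog 31° ↑)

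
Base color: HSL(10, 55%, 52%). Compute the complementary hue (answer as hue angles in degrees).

10 + 180 = 190°

190°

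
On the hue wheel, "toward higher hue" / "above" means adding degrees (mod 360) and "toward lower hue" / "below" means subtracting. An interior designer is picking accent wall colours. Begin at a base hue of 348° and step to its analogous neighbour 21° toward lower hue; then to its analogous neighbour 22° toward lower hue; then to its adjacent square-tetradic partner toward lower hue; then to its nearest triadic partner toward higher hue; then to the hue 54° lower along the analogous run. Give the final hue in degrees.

analog 21° ↓ −21°: 348 − 21 = 327°
analog 22° ↓ −22°: 327 − 22 = 305°
square ↓ −90°: 305 − 90 = 215°
triadic ↑ +120°: 215 + 120 = 335°
analog 54° ↓ −54°: 335 − 54 = 281°

281°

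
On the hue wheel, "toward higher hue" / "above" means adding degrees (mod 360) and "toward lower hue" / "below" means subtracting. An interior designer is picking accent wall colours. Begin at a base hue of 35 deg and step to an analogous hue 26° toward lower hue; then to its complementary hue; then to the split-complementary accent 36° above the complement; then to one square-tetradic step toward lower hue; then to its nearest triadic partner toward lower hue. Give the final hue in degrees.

195°

35 − 26 = 9°   (analog 26° ↓)
9 + 180 = 189°   (complement)
189 + 216 = 405 → 405 − 360 = 45°   (split-comp 36° ↑)
45 − 90 = -45 → -45 + 360 = 315°   (square ↓)
315 − 120 = 195°   (triadic ↓)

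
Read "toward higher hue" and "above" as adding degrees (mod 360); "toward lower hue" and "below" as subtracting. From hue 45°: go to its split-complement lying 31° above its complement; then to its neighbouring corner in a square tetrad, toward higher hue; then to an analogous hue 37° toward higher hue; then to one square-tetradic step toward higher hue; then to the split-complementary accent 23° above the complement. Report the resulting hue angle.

+211° (split-comp 31° ↑): 45 + 211 = 256°
+90° (square ↑): 256 + 90 = 346°
+37° (analog 37° ↑): 346 + 37 = 383 → 383 − 360 = 23°
+90° (square ↑): 23 + 90 = 113°
+203° (split-comp 23° ↑): 113 + 203 = 316°

316°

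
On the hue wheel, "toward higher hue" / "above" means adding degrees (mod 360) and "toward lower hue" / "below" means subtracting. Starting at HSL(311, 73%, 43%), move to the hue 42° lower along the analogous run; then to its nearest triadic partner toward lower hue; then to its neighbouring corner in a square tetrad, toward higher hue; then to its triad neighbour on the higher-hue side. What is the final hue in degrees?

analog 42° ↓ −42°: 311 − 42 = 269°
triadic ↓ −120°: 269 − 120 = 149°
square ↑ +90°: 149 + 90 = 239°
triadic ↑ +120°: 239 + 120 = 359°

359°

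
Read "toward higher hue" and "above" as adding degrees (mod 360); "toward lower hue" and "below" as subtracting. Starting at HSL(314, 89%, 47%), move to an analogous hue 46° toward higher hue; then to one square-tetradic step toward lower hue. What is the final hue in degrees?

+46° (analog 46° ↑): 314 + 46 = 360 → 360 − 360 = 0°
−90° (square ↓): 0 − 90 = -90 → -90 + 360 = 270°

270°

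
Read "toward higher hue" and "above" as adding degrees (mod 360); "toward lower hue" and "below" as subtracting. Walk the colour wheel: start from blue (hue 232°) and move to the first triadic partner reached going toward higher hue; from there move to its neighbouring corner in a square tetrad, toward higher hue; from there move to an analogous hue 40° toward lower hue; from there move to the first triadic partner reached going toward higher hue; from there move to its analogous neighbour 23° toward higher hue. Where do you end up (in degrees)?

triadic ↑ +120°: 232 + 120 = 352°
square ↑ +90°: 352 + 90 = 442 → 442 − 360 = 82°
analog 40° ↓ −40°: 82 − 40 = 42°
triadic ↑ +120°: 42 + 120 = 162°
analog 23° ↑ +23°: 162 + 23 = 185°

185°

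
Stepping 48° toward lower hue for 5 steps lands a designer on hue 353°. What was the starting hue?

5 steps of 48° (toward lower hue) give a net shift of −240°.
Start = end − shift: 353 + 240 = 593 → 593 − 360 = 233°

233°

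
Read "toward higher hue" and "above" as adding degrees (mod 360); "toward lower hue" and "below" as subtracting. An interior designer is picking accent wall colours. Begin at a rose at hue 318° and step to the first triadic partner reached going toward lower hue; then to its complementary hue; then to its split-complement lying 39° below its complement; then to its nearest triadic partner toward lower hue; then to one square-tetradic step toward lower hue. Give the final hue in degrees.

318 − 120 = 198°   (triadic ↓)
198 + 180 = 378 → 378 − 360 = 18°   (complement)
18 + 141 = 159°   (split-comp 39° ↓)
159 − 120 = 39°   (triadic ↓)
39 − 90 = -51 → -51 + 360 = 309°   (square ↓)

309°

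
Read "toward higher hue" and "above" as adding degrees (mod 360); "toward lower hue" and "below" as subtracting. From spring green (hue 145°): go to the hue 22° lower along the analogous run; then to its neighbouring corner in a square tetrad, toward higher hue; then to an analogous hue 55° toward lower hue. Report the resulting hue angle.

−22° (analog 22° ↓): 145 − 22 = 123°
+90° (square ↑): 123 + 90 = 213°
−55° (analog 55° ↓): 213 − 55 = 158°

158°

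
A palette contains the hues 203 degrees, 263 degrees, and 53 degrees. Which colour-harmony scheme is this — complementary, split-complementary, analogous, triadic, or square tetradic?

split-complementary

Sort the hues: 53°, 203°, 263°.
Successive gaps around the wheel: 150°, 60°, 150°.
Two 150° gaps and one 60° gap — a base hue opposite a pair of accents 30° either side of its complement — is the split-complementary pattern.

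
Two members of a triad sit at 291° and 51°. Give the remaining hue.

A triad spaces three hues 120° apart.
The full set is {51°, 171°, 291°}.

171°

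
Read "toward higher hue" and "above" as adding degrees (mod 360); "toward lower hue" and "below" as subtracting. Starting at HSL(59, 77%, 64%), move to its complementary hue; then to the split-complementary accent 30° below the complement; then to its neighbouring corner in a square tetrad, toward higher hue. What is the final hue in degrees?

+180° (complement): 59 + 180 = 239°
+150° (split-comp 30° ↓): 239 + 150 = 389 → 389 − 360 = 29°
+90° (square ↑): 29 + 90 = 119°

119°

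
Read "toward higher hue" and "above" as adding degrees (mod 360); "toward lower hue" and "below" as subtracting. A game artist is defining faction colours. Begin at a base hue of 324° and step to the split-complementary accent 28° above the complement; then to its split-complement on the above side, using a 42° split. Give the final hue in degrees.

+208° (split-comp 28° ↑): 324 + 208 = 532 → 532 − 360 = 172°
+222° (split-comp 42° ↑): 172 + 222 = 394 → 394 − 360 = 34°

34°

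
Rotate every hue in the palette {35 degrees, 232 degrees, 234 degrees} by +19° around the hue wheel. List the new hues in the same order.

54°, 251°, 253°

35 + 19 = 54°
232 + 19 = 251°
234 + 19 = 253°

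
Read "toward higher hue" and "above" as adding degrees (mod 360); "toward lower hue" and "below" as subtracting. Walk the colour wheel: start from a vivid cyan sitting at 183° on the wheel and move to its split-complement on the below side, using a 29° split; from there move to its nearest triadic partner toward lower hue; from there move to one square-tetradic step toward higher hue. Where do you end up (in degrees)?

304°

+151° (split-comp 29° ↓): 183 + 151 = 334°
−120° (triadic ↓): 334 − 120 = 214°
+90° (square ↑): 214 + 90 = 304°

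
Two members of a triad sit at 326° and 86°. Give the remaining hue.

206°

A triad spaces three hues 120° apart.
The full set is {86°, 206°, 326°}.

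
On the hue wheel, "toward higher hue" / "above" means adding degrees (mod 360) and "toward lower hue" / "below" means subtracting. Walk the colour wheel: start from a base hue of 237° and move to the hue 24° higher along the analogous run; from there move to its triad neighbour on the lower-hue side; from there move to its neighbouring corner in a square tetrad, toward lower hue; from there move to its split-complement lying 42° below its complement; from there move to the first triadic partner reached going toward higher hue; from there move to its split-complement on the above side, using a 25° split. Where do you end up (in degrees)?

154°

237 + 24 = 261°   (analog 24° ↑)
261 − 120 = 141°   (triadic ↓)
141 − 90 = 51°   (square ↓)
51 + 138 = 189°   (split-comp 42° ↓)
189 + 120 = 309°   (triadic ↑)
309 + 205 = 514 → 514 − 360 = 154°   (split-comp 25° ↑)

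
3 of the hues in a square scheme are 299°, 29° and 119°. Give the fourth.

A square tetradic scheme places four hues every 90°.
The full set through 29° is {29°, 119°, 209°, 299°}.
Given {29°, 119°, 299°}, the missing hue is 209°.

209°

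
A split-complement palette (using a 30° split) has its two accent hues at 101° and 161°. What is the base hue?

311°

The accents sit 30° either side of the complement, so the complement is their short-arc midpoint on the wheel.
Short-arc midpoint of 101° and 161°: 131°.
Base is 180° from the complement: 131 − 180 = -49 → -49 + 360 = 311°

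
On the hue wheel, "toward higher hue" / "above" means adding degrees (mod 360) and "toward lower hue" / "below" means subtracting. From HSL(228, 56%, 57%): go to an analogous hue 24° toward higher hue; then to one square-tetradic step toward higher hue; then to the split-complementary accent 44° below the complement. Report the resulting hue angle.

+24° (analog 24° ↑): 228 + 24 = 252°
+90° (square ↑): 252 + 90 = 342°
+136° (split-comp 44° ↓): 342 + 136 = 478 → 478 − 360 = 118°

118°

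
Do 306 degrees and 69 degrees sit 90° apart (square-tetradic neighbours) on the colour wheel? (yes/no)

no

Angular distance: |306 − 69| = 237; shorter arc = 360 − 237 = 123°.
90° apart (square-tetradic neighbours) requires 90°.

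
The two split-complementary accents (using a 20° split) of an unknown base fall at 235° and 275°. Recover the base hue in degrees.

The accents sit 20° either side of the complement, so the complement is their short-arc midpoint on the wheel.
Short-arc midpoint of 235° and 275°: 255°.
Base is 180° from the complement: 255 − 180 = 75°

75°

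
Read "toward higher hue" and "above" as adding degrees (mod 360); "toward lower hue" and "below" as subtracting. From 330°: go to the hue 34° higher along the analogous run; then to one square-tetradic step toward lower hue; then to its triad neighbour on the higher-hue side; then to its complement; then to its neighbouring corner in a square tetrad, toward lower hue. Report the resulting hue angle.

124°

analog 34° ↑ +34°: 330 + 34 = 364 → 364 − 360 = 4°
square ↓ −90°: 4 − 90 = -86 → -86 + 360 = 274°
triadic ↑ +120°: 274 + 120 = 394 → 394 − 360 = 34°
complement +180°: 34 + 180 = 214°
square ↓ −90°: 214 − 90 = 124°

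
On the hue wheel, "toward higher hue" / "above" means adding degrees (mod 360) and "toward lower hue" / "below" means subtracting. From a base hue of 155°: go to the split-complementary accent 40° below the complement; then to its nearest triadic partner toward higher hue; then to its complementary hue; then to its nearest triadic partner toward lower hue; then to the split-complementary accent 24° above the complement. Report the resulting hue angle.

319°

+140° (split-comp 40° ↓): 155 + 140 = 295°
+120° (triadic ↑): 295 + 120 = 415 → 415 − 360 = 55°
+180° (complement): 55 + 180 = 235°
−120° (triadic ↓): 235 − 120 = 115°
+204° (split-comp 24° ↑): 115 + 204 = 319°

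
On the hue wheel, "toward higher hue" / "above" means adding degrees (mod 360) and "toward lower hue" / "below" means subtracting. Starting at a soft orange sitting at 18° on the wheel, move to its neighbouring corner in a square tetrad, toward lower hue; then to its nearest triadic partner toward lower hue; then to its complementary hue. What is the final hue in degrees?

348°

square ↓ −90°: 18 − 90 = -72 → -72 + 360 = 288°
triadic ↓ −120°: 288 − 120 = 168°
complement +180°: 168 + 180 = 348°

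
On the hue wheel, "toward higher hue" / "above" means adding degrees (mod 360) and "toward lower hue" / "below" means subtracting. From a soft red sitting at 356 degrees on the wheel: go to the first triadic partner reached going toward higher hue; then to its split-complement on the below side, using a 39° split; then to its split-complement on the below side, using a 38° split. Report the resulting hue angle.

356 + 120 = 476 → 476 − 360 = 116°   (triadic ↑)
116 + 141 = 257°   (split-comp 39° ↓)
257 + 142 = 399 → 399 − 360 = 39°   (split-comp 38° ↓)

39°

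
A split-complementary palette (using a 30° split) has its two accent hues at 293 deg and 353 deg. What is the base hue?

The accents sit 30° either side of the complement, so the complement is their short-arc midpoint on the wheel.
Short-arc midpoint of 293° and 353°: 323°.
Base is 180° from the complement: 323 − 180 = 143°

143°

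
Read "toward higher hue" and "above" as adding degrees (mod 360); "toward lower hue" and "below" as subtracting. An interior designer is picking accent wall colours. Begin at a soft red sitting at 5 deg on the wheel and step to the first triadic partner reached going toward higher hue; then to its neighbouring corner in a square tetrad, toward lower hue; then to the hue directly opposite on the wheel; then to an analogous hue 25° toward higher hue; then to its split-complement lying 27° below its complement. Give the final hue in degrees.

+120° (triadic ↑): 5 + 120 = 125°
−90° (square ↓): 125 − 90 = 35°
+180° (complement): 35 + 180 = 215°
+25° (analog 25° ↑): 215 + 25 = 240°
+153° (split-comp 27° ↓): 240 + 153 = 393 → 393 − 360 = 33°

33°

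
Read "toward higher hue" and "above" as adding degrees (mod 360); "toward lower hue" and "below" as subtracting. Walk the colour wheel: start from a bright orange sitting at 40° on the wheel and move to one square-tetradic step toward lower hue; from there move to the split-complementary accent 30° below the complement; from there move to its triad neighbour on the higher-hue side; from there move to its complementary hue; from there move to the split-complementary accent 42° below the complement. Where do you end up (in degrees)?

178°

−90° (square ↓): 40 − 90 = -50 → -50 + 360 = 310°
+150° (split-comp 30° ↓): 310 + 150 = 460 → 460 − 360 = 100°
+120° (triadic ↑): 100 + 120 = 220°
+180° (complement): 220 + 180 = 400 → 400 − 360 = 40°
+138° (split-comp 42° ↓): 40 + 138 = 178°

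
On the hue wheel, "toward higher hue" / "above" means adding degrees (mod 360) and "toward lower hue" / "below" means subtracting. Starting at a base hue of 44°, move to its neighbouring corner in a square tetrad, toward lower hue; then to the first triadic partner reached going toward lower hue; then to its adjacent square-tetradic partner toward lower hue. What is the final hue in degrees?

square ↓ −90°: 44 − 90 = -46 → -46 + 360 = 314°
triadic ↓ −120°: 314 − 120 = 194°
square ↓ −90°: 194 − 90 = 104°

104°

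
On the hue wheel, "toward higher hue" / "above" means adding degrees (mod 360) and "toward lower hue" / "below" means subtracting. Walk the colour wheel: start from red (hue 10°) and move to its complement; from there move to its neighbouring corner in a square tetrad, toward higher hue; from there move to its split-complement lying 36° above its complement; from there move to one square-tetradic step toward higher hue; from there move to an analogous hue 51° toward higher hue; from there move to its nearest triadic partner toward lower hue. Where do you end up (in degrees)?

157°

+180° (complement): 10 + 180 = 190°
+90° (square ↑): 190 + 90 = 280°
+216° (split-comp 36° ↑): 280 + 216 = 496 → 496 − 360 = 136°
+90° (square ↑): 136 + 90 = 226°
+51° (analog 51° ↑): 226 + 51 = 277°
−120° (triadic ↓): 277 − 120 = 157°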